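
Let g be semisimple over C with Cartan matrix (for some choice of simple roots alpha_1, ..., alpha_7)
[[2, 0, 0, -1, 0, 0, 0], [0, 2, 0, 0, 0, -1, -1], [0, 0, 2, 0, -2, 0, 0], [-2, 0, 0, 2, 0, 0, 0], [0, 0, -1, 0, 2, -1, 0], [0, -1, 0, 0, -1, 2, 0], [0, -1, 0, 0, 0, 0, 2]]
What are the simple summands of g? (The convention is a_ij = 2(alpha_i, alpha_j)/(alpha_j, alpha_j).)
B_2 + C_5

The diagram associated to this matrix has two connected components: the simple roots {alpha_1, alpha_4} form a chain of 2 nodes with a double edge at one end; the terminal node there is the unique short simple root (B_2), and {alpha_2, alpha_3, alpha_5, alpha_6, alpha_7} form a chain of 5 nodes with a double edge at one end; the terminal node there is the unique long simple root (C_5). A semisimple Lie algebra decomposes uniquely as the direct sum of simple ideals, one per connected component of its Dynkin diagram, so g ≅ B_2 ⊕ C_5 (dimension 10 + 55 = 65).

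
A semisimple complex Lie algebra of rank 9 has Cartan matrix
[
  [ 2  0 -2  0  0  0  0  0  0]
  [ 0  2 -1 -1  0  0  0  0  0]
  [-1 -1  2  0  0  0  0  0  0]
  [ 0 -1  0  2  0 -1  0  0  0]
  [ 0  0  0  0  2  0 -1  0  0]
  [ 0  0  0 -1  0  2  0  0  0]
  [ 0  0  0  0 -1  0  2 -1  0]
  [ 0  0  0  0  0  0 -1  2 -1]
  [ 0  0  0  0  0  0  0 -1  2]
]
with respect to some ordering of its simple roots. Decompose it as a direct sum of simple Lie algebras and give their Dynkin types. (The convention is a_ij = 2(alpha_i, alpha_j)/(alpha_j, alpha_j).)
A4 + C5

The diagram associated to this matrix has two connected components: the simple roots {alpha_5, alpha_7, alpha_8, alpha_9} form a chain of 4 nodes with single edges (A_4), and {alpha_1, alpha_2, alpha_3, alpha_4, alpha_6} form a chain of 5 nodes with a double edge at one end; the terminal node there is the unique long simple root (C_5). A semisimple Lie algebra decomposes uniquely as the direct sum of simple ideals, one per connected component of its Dynkin diagram, so g ≅ A_4 ⊕ C_5 (dimension 24 + 55 = 79).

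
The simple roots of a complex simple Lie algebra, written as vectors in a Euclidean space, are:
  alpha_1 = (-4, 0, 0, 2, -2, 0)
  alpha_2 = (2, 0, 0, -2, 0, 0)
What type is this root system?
type G_2

Compute the Cartan integers a_ij = 2(alpha_i, alpha_j)/(alpha_j, alpha_j); the resulting 2x2 Cartan matrix is
[[2, -3], [-1, 2]].
The roots have two lengths (squared-length ratio 3:1); the short ones are alpha_{2}. The associated Dynkin diagram is two nodes joined by a triple edge (G_2), so the type is G_2.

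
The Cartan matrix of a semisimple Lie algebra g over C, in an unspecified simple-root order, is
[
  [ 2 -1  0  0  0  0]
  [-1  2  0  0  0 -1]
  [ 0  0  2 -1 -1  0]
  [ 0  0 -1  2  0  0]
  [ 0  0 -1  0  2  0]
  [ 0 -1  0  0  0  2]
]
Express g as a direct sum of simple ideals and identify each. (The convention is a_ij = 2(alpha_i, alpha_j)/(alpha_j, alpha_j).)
A3 + A3

The diagram associated to this matrix has two connected components: the simple roots {alpha_1, alpha_2, alpha_6} form a chain of 3 nodes with single edges (A_3), and {alpha_3, alpha_4, alpha_5} form a chain of 3 nodes with single edges (A_3). A semisimple Lie algebra decomposes uniquely as the direct sum of simple ideals, one per connected component of its Dynkin diagram, so g ≅ A_3 ⊕ A_3 (dimension 15 + 15 = 30).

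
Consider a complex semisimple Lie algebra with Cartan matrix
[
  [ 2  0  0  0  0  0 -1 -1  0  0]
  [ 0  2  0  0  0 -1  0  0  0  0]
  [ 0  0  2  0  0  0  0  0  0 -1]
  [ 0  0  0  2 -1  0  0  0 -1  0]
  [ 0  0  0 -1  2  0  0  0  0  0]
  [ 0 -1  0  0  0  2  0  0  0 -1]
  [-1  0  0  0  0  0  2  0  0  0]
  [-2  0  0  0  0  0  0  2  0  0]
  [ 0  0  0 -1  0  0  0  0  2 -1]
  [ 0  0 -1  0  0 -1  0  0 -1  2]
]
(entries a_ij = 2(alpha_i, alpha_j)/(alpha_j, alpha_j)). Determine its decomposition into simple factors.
C3 + E7

The diagram associated to this matrix has two connected components: the simple roots {alpha_1, alpha_7, alpha_8} form a chain of 3 nodes with a double edge at one end; the terminal node there is the unique long simple root (C_3), and {alpha_2, alpha_3, alpha_4, alpha_5, alpha_6, alpha_9, alpha_10} form a chain of 6 nodes with one extra node attached to the third node from one end (E_7). A semisimple Lie algebra decomposes uniquely as the direct sum of simple ideals, one per connected component of its Dynkin diagram, so g ≅ C_3 ⊕ E_7 (dimension 21 + 133 = 154).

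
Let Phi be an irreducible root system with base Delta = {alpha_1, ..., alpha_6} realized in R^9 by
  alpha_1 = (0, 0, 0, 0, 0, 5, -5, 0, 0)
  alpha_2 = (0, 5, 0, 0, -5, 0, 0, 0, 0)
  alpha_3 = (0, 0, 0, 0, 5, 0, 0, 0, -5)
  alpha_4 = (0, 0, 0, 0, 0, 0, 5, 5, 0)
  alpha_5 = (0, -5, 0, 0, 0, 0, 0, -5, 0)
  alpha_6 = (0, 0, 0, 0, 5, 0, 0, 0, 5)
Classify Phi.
D_6

Compute the Cartan integers a_ij = 2(alpha_i, alpha_j)/(alpha_j, alpha_j); the resulting 6x6 Cartan matrix is
[[2, 0, 0, -1, 0, 0], [0, 2, -1, 0, -1, -1], [0, -1, 2, 0, 0, 0], [-1, 0, 0, 2, -1, 0], [0, -1, 0, -1, 2, 0], [0, -1, 0, 0, 0, 2]].
All simple roots have the same length, so the diagram is simply laced. The associated Dynkin diagram is a chain of 4 nodes with a fork of two nodes at one end (D_6), so the type is D_6 (the algebra so(12)).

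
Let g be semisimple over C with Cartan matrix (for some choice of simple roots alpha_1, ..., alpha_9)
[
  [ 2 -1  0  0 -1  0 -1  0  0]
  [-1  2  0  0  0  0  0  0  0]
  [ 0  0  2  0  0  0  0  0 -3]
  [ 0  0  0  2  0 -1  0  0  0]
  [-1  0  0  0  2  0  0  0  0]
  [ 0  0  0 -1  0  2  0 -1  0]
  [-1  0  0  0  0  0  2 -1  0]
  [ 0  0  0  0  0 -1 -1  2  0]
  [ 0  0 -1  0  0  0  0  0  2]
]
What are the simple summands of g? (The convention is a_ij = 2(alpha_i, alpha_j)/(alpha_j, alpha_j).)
The diagram associated to this matrix has two connected components: the simple roots {alpha_1, alpha_2, alpha_4, alpha_5, alpha_6, alpha_7, alpha_8} form a chain of 5 nodes with a fork of two nodes at one end (D_7), and {alpha_3, alpha_9} form two nodes joined by a triple edge (G_2). A semisimple Lie algebra decomposes uniquely as the direct sum of simple ideals, one per connected component of its Dynkin diagram, so g ≅ D_7 ⊕ G_2 (dimension 91 + 14 = 105).

D_7 + G_2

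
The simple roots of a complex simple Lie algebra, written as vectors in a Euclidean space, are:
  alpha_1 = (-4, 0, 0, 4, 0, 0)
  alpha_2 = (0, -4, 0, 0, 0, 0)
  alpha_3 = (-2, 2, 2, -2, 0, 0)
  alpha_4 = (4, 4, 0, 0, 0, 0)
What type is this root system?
type F_4

Compute the Cartan integers a_ij = 2(alpha_i, alpha_j)/(alpha_j, alpha_j); the resulting 4x4 Cartan matrix is
[[2, 0, 0, -1], [0, 2, -1, -1], [0, -1, 2, 0], [-1, -2, 0, 2]].
The roots have two lengths (squared-length ratio 2:1); the short ones are alpha_{2,3}. The associated Dynkin diagram is a chain of 4 nodes with a double edge between the middle two (F_4), so the type is F_4.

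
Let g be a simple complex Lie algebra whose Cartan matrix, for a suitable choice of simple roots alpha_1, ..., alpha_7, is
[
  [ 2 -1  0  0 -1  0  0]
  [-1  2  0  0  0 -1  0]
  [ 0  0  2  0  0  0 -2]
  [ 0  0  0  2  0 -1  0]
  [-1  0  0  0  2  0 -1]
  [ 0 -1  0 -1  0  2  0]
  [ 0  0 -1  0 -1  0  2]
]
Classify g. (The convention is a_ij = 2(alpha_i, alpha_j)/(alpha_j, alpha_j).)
The matrix has rank 7 with 2's on the diagonal. Reading the off-diagonal entries as Dynkin edges (a single edge where a_ij = a_ji = -1; a double or triple edge where a_ij * a_ji = 2 or 3), the diagram is a chain of 7 nodes with a double edge at one end; the terminal node there is the unique long simple root (C_7). One simple-root ordering that puts it in standard form is (alpha_4, alpha_6, alpha_2, alpha_1, alpha_5, alpha_7, alpha_3). So the algebra is type C_7, i.e. sp(14).

type C_7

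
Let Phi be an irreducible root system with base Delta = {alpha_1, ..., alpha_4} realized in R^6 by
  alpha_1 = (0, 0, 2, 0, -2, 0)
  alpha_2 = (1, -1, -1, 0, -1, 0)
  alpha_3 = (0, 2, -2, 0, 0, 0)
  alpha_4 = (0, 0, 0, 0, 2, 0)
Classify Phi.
F4

Compute the Cartan integers a_ij = 2(alpha_i, alpha_j)/(alpha_j, alpha_j); the resulting 4x4 Cartan matrix is
[[2, 0, -1, -2], [0, 2, 0, -1], [-1, 0, 2, 0], [-1, -1, 0, 2]].
The roots have two lengths (squared-length ratio 2:1); the short ones are alpha_{2,4}. The associated Dynkin diagram is a chain of 4 nodes with a double edge between the middle two (F_4), so the type is F_4.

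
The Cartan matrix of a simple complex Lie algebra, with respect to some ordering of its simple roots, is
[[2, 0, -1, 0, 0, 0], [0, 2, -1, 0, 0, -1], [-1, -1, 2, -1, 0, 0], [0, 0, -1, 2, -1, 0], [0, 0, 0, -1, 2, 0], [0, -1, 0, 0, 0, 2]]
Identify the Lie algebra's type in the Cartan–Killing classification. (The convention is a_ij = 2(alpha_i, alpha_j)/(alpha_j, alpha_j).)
type E_6

The matrix has rank 6 with 2's on the diagonal. Reading the off-diagonal entries as Dynkin edges (a single edge where a_ij = a_ji = -1; a double or triple edge where a_ij * a_ji = 2 or 3), the diagram is a chain of 5 nodes with one extra node attached to the third node from one end (E_6). One simple-root ordering that puts it in standard form is (alpha_6, alpha_1, alpha_2, alpha_3, alpha_4, alpha_5). So the algebra is type E_6.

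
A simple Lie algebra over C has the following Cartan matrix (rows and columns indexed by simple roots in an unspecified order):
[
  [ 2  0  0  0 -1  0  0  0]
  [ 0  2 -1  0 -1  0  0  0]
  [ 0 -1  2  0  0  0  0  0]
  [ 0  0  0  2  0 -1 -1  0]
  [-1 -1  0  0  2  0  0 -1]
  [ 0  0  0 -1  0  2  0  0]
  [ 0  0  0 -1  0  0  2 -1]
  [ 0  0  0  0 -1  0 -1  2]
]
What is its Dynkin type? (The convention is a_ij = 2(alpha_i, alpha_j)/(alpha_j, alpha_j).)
The matrix has rank 8 with 2's on the diagonal. Reading the off-diagonal entries as Dynkin edges (a single edge where a_ij = a_ji = -1; a double or triple edge where a_ij * a_ji = 2 or 3), the diagram is a chain of 7 nodes with one extra node attached to the third node from one end (E_8). One simple-root ordering that puts it in standard form is (alpha_3, alpha_1, alpha_2, alpha_5, alpha_8, alpha_7, alpha_4, alpha_6). So the algebra is type E_8.

E8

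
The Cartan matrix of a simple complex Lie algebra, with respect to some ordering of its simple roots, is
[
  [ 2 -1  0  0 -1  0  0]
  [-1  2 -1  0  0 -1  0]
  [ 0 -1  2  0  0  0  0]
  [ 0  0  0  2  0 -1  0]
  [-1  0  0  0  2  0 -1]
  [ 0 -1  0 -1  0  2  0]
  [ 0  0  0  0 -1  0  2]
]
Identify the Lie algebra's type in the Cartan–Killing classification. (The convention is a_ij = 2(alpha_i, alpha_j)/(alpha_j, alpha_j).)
type E_7

The matrix has rank 7 with 2's on the diagonal. Reading the off-diagonal entries as Dynkin edges (a single edge where a_ij = a_ji = -1; a double or triple edge where a_ij * a_ji = 2 or 3), the diagram is a chain of 6 nodes with one extra node attached to the third node from one end (E_7). One simple-root ordering that puts it in standard form is (alpha_4, alpha_3, alpha_6, alpha_2, alpha_1, alpha_5, alpha_7). So the algebra is type E_7.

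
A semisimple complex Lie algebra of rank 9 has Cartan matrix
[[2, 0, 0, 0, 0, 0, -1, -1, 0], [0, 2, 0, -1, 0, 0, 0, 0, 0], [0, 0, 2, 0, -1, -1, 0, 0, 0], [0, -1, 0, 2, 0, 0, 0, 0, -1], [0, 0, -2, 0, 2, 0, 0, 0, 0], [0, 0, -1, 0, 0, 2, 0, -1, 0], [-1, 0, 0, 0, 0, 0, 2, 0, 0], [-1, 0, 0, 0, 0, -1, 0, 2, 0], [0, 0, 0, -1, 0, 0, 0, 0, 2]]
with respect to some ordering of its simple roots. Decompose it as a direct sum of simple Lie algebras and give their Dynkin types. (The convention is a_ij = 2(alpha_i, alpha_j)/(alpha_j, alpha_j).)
type A_3 ⊕ type C_6

The diagram associated to this matrix has two connected components: the simple roots {alpha_2, alpha_4, alpha_9} form a chain of 3 nodes with single edges (A_3), and {alpha_1, alpha_3, alpha_5, alpha_6, alpha_7, alpha_8} form a chain of 6 nodes with a double edge at one end; the terminal node there is the unique long simple root (C_6). A semisimple Lie algebra decomposes uniquely as the direct sum of simple ideals, one per connected component of its Dynkin diagram, so g ≅ A_3 ⊕ C_6 (dimension 15 + 78 = 93).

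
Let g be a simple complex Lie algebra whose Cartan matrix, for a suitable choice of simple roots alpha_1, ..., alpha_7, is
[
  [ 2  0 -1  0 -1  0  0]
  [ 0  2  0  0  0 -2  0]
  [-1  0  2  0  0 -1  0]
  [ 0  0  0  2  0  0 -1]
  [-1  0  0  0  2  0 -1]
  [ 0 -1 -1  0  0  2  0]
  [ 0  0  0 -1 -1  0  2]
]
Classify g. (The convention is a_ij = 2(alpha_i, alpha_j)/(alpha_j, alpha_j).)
C_7 (sp(14))

The matrix has rank 7 with 2's on the diagonal. Reading the off-diagonal entries as Dynkin edges (a single edge where a_ij = a_ji = -1; a double or triple edge where a_ij * a_ji = 2 or 3), the diagram is a chain of 7 nodes with a double edge at one end; the terminal node there is the unique long simple root (C_7). One simple-root ordering that puts it in standard form is (alpha_4, alpha_7, alpha_5, alpha_1, alpha_3, alpha_6, alpha_2). So the algebra is type C_7, i.e. sp(14).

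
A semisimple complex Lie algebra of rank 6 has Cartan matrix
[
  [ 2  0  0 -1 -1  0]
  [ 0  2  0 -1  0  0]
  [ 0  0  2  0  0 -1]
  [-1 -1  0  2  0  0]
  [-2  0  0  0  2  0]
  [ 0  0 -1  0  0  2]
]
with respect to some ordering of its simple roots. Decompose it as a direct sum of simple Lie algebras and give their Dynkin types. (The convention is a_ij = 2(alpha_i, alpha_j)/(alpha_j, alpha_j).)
type A_2 ⊕ type C_4

The diagram associated to this matrix has two connected components: the simple roots {alpha_3, alpha_6} form a chain of 2 nodes with single edges (A_2), and {alpha_1, alpha_2, alpha_4, alpha_5} form a chain of 4 nodes with a double edge at one end; the terminal node there is the unique long simple root (C_4). A semisimple Lie algebra decomposes uniquely as the direct sum of simple ideals, one per connected component of its Dynkin diagram, so g ≅ A_2 ⊕ C_4 (dimension 8 + 36 = 44).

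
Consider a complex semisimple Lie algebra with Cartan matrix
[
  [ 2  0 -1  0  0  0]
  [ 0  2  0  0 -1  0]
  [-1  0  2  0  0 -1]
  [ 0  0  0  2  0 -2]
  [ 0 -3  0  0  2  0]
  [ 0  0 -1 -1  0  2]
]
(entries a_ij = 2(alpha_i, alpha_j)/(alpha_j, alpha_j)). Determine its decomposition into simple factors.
C_4 + G_2

The diagram associated to this matrix has two connected components: the simple roots {alpha_1, alpha_3, alpha_4, alpha_6} form a chain of 4 nodes with a double edge at one end; the terminal node there is the unique long simple root (C_4), and {alpha_2, alpha_5} form two nodes joined by a triple edge (G_2). A semisimple Lie algebra decomposes uniquely as the direct sum of simple ideals, one per connected component of its Dynkin diagram, so g ≅ C_4 ⊕ G_2 (dimension 36 + 14 = 50).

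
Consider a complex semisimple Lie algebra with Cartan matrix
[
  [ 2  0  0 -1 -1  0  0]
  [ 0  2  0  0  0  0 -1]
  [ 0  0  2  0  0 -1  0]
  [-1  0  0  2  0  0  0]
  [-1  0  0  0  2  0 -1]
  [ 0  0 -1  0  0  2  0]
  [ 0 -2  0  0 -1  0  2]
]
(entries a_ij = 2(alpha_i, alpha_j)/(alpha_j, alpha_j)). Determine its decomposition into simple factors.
The diagram associated to this matrix has two connected components: the simple roots {alpha_3, alpha_6} form a chain of 2 nodes with single edges (A_2), and {alpha_1, alpha_2, alpha_4, alpha_5, alpha_7} form a chain of 5 nodes with a double edge at one end; the terminal node there is the unique short simple root (B_5). A semisimple Lie algebra decomposes uniquely as the direct sum of simple ideals, one per connected component of its Dynkin diagram, so g ≅ A_2 ⊕ B_5 (dimension 8 + 55 = 63).

type A_2 ⊕ type B_5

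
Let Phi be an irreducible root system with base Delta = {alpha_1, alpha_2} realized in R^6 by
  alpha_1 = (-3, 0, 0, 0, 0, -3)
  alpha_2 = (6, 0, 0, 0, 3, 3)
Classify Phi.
Compute the Cartan integers a_ij = 2(alpha_i, alpha_j)/(alpha_j, alpha_j); the resulting 2x2 Cartan matrix is
[[2, -1], [-3, 2]].
The roots have two lengths (squared-length ratio 3:1); the short ones are alpha_{1}. The associated Dynkin diagram is two nodes joined by a triple edge (G_2), so the type is G_2.

G2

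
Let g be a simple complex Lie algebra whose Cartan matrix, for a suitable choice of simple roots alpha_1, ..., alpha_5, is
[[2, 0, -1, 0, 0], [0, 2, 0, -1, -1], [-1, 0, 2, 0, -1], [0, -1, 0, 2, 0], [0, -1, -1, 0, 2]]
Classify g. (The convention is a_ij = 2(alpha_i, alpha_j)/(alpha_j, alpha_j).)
The matrix has rank 5 with 2's on the diagonal. Reading the off-diagonal entries as Dynkin edges (a single edge where a_ij = a_ji = -1; a double or triple edge where a_ij * a_ji = 2 or 3), the diagram is a chain of 5 nodes with single edges (A_5). One simple-root ordering that puts it in standard form is (alpha_4, alpha_2, alpha_5, alpha_3, alpha_1). So the algebra is type A_5, i.e. sl(6).

A5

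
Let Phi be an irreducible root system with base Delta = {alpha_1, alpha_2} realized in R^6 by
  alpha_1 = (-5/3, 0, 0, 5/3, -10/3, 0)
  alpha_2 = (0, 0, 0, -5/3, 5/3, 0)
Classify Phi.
Compute the Cartan integers a_ij = 2(alpha_i, alpha_j)/(alpha_j, alpha_j); the resulting 2x2 Cartan matrix is
[[2, -3], [-1, 2]].
The roots have two lengths (squared-length ratio 3:1); the short ones are alpha_{2}. The associated Dynkin diagram is two nodes joined by a triple edge (G_2), so the type is G_2.

G_2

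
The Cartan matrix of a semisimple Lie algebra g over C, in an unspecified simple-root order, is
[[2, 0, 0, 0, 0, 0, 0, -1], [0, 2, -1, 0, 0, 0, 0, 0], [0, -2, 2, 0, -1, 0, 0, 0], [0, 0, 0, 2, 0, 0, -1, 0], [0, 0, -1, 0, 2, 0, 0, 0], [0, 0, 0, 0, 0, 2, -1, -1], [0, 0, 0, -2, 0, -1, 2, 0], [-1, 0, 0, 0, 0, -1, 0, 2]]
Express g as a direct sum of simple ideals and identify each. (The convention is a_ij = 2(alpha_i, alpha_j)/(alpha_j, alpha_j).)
B3 + B5

The diagram associated to this matrix has two connected components: the simple roots {alpha_2, alpha_3, alpha_5} form a chain of 3 nodes with a double edge at one end; the terminal node there is the unique short simple root (B_3), and {alpha_1, alpha_4, alpha_6, alpha_7, alpha_8} form a chain of 5 nodes with a double edge at one end; the terminal node there is the unique short simple root (B_5). A semisimple Lie algebra decomposes uniquely as the direct sum of simple ideals, one per connected component of its Dynkin diagram, so g ≅ B_3 ⊕ B_5 (dimension 21 + 55 = 76).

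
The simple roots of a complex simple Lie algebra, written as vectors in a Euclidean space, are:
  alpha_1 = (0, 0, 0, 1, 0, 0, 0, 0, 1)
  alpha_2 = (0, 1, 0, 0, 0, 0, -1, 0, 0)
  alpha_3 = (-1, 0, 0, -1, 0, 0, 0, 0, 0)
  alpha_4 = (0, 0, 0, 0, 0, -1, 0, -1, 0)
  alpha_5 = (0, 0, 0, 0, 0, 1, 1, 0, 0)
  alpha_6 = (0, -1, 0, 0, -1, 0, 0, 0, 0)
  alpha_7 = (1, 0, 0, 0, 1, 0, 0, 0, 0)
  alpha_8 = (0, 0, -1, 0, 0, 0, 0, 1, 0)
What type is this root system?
Compute the Cartan integers a_ij = 2(alpha_i, alpha_j)/(alpha_j, alpha_j); the resulting 8x8 Cartan matrix is
[[2, 0, -1, 0, 0, 0, 0, 0], [0, 2, 0, 0, -1, -1, 0, 0], [-1, 0, 2, 0, 0, 0, -1, 0], [0, 0, 0, 2, -1, 0, 0, -1], [0, -1, 0, -1, 2, 0, 0, 0], [0, -1, 0, 0, 0, 2, -1, 0], [0, 0, -1, 0, 0, -1, 2, 0], [0, 0, 0, -1, 0, 0, 0, 2]].
All simple roots have the same length, so the diagram is simply laced. The associated Dynkin diagram is a chain of 8 nodes with single edges (A_8), so the type is A_8 (the algebra sl(9)).

A_8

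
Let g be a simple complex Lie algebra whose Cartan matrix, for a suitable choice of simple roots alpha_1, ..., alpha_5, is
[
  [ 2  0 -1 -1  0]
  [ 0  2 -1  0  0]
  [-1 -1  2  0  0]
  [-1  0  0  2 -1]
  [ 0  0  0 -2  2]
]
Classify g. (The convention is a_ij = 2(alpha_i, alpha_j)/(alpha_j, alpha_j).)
C5

The matrix has rank 5 with 2's on the diagonal. Reading the off-diagonal entries as Dynkin edges (a single edge where a_ij = a_ji = -1; a double or triple edge where a_ij * a_ji = 2 or 3), the diagram is a chain of 5 nodes with a double edge at one end; the terminal node there is the unique long simple root (C_5). One simple-root ordering that puts it in standard form is (alpha_2, alpha_3, alpha_1, alpha_4, alpha_5). So the algebra is type C_5, i.e. sp(10).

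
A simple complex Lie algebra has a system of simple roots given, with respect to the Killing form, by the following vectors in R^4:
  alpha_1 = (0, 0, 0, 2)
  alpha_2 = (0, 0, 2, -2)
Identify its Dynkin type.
Compute the Cartan integers a_ij = 2(alpha_i, alpha_j)/(alpha_j, alpha_j); the resulting 2x2 Cartan matrix is
[[2, -1], [-2, 2]].
The roots have two lengths (squared-length ratio 2:1); the short ones are alpha_{1}. The associated Dynkin diagram is a chain of 2 nodes with a double edge at one end; the terminal node there is the unique short simple root (B_2), so the type is B_2 (the algebra so(5)).

B2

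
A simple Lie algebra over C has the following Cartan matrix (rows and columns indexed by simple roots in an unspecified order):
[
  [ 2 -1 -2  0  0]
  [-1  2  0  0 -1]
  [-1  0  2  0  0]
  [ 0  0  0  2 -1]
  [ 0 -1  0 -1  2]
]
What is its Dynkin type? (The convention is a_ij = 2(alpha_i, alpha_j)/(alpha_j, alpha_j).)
The matrix has rank 5 with 2's on the diagonal. Reading the off-diagonal entries as Dynkin edges (a single edge where a_ij = a_ji = -1; a double or triple edge where a_ij * a_ji = 2 or 3), the diagram is a chain of 5 nodes with a double edge at one end; the terminal node there is the unique short simple root (B_5). One simple-root ordering that puts it in standard form is (alpha_4, alpha_5, alpha_2, alpha_1, alpha_3). So the algebra is type B_5, i.e. so(11).

B_5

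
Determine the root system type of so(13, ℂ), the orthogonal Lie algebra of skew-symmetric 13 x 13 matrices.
type B_6

This is so(13) with 13 odd, which has dimension 13(13-1)/2 = 78 and rank (13-1)/2 = 6. In the classification of classical Lie algebras, the orthogonal algebra so(2n+1) in an odd number of variables has type B_n; here n = 6, so the Dynkin diagram is a chain of 6 nodes with a double edge at one end; the terminal node there is the unique short simple root (B_6). Hence the type is B_6.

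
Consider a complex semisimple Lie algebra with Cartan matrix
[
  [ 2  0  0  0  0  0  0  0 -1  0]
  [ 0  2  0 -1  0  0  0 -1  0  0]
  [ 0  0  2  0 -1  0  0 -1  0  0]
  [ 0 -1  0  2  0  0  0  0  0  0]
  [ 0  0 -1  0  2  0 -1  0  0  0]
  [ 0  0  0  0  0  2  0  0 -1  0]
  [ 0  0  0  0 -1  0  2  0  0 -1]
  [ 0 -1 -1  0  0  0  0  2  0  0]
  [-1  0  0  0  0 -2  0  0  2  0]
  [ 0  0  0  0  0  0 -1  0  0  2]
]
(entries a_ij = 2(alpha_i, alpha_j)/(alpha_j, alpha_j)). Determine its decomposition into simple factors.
The diagram associated to this matrix has two connected components: the simple roots {alpha_2, alpha_3, alpha_4, alpha_5, alpha_7, alpha_8, alpha_10} form a chain of 7 nodes with single edges (A_7), and {alpha_1, alpha_6, alpha_9} form a chain of 3 nodes with a double edge at one end; the terminal node there is the unique short simple root (B_3). A semisimple Lie algebra decomposes uniquely as the direct sum of simple ideals, one per connected component of its Dynkin diagram, so g ≅ A_7 ⊕ B_3 (dimension 63 + 21 = 84).

A7 ⊕ B3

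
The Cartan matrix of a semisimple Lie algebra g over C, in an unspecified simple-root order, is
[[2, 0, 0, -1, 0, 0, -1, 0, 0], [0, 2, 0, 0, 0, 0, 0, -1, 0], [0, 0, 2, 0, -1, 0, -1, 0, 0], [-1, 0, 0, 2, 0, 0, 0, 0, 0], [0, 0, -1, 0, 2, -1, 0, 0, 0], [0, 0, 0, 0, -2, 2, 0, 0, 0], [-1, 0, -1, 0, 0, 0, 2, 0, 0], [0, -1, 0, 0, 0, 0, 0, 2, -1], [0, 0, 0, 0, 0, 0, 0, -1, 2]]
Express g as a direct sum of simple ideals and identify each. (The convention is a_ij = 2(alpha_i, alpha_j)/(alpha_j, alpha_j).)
type A_3 ⊕ type C_6

The diagram associated to this matrix has two connected components: the simple roots {alpha_2, alpha_8, alpha_9} form a chain of 3 nodes with single edges (A_3), and {alpha_1, alpha_3, alpha_4, alpha_5, alpha_6, alpha_7} form a chain of 6 nodes with a double edge at one end; the terminal node there is the unique long simple root (C_6). A semisimple Lie algebra decomposes uniquely as the direct sum of simple ideals, one per connected component of its Dynkin diagram, so g ≅ A_3 ⊕ C_6 (dimension 15 + 78 = 93).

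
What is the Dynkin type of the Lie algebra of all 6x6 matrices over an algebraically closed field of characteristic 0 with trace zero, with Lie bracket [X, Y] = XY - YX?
type A_5

This is sl(6), which has dimension 6^2 - 1 = 35 and rank 6 - 1 = 5 (a Cartan subalgebra is the diagonal traceless matrices). In the classification of classical Lie algebras, the special linear algebra sl(n+1) has type A_n; here n = 5, so the Dynkin diagram is a chain of 5 nodes with single edges (A_5). Hence the type is A_5.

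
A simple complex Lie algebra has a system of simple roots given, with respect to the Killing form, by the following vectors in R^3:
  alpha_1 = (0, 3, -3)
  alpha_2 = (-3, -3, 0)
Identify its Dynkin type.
A_2

Compute the Cartan integers a_ij = 2(alpha_i, alpha_j)/(alpha_j, alpha_j); the resulting 2x2 Cartan matrix is
[[2, -1], [-1, 2]].
All simple roots have the same length, so the diagram is simply laced. The associated Dynkin diagram is a chain of 2 nodes with single edges (A_2), so the type is A_2 (the algebra sl(3)).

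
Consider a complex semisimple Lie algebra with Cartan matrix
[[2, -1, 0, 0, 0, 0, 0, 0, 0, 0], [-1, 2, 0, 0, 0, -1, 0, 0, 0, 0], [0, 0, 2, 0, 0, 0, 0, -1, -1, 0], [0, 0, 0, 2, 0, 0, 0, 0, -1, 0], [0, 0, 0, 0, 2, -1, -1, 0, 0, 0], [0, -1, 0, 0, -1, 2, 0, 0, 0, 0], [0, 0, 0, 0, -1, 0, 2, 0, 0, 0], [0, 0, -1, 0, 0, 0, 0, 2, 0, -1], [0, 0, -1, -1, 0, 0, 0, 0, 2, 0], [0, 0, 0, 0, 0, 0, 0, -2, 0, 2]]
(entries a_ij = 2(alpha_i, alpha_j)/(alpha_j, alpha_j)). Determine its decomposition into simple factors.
A_5 (sl(6)) ⊕ C_5 (sp(10))

The diagram associated to this matrix has two connected components: the simple roots {alpha_1, alpha_2, alpha_5, alpha_6, alpha_7} form a chain of 5 nodes with single edges (A_5), and {alpha_3, alpha_4, alpha_8, alpha_9, alpha_10} form a chain of 5 nodes with a double edge at one end; the terminal node there is the unique long simple root (C_5). A semisimple Lie algebra decomposes uniquely as the direct sum of simple ideals, one per connected component of its Dynkin diagram, so g ≅ A_5 ⊕ C_5 (dimension 35 + 55 = 90).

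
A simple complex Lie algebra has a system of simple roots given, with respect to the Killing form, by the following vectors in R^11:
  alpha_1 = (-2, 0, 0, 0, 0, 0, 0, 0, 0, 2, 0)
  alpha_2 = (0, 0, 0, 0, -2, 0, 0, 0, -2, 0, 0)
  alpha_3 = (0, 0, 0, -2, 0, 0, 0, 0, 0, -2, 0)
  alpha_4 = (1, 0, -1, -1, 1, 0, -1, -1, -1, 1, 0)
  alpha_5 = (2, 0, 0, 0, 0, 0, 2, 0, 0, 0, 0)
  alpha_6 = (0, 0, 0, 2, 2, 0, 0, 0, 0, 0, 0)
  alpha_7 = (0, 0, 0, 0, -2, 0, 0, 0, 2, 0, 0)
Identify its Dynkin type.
Compute the Cartan integers a_ij = 2(alpha_i, alpha_j)/(alpha_j, alpha_j); the resulting 7x7 Cartan matrix is
[[2, 0, -1, 0, -1, 0, 0], [0, 2, 0, 0, 0, -1, 0], [-1, 0, 2, 0, 0, -1, 0], [0, 0, 0, 2, 0, 0, -1], [-1, 0, 0, 0, 2, 0, 0], [0, -1, -1, 0, 0, 2, -1], [0, 0, 0, -1, 0, -1, 2]].
All simple roots have the same length, so the diagram is simply laced. The associated Dynkin diagram is a chain of 6 nodes with one extra node attached to the third node from one end (E_7), so the type is E_7.

E7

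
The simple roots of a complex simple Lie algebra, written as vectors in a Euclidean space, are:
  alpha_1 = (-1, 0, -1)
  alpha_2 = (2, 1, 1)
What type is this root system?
Compute the Cartan integers a_ij = 2(alpha_i, alpha_j)/(alpha_j, alpha_j); the resulting 2x2 Cartan matrix is
[[2, -1], [-3, 2]].
The roots have two lengths (squared-length ratio 3:1); the short ones are alpha_{1}. The associated Dynkin diagram is two nodes joined by a triple edge (G_2), so the type is G_2.

G2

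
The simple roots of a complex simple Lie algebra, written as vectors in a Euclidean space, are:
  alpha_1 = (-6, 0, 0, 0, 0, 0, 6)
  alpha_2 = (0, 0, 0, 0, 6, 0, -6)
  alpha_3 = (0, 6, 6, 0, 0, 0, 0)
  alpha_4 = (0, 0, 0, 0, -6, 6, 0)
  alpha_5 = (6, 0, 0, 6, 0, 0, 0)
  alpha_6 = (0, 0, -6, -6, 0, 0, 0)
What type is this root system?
A_6

Compute the Cartan integers a_ij = 2(alpha_i, alpha_j)/(alpha_j, alpha_j); the resulting 6x6 Cartan matrix is
[[2, -1, 0, 0, -1, 0], [-1, 2, 0, -1, 0, 0], [0, 0, 2, 0, 0, -1], [0, -1, 0, 2, 0, 0], [-1, 0, 0, 0, 2, -1], [0, 0, -1, 0, -1, 2]].
All simple roots have the same length, so the diagram is simply laced. The associated Dynkin diagram is a chain of 6 nodes with single edges (A_6), so the type is A_6 (the algebra sl(7)).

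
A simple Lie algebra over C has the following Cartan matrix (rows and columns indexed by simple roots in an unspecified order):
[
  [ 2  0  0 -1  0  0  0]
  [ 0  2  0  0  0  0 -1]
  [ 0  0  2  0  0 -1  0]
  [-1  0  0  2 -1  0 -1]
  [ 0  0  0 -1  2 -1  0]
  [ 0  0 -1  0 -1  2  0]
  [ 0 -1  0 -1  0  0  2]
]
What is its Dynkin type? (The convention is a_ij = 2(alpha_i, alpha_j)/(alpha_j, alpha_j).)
The matrix has rank 7 with 2's on the diagonal. Reading the off-diagonal entries as Dynkin edges (a single edge where a_ij = a_ji = -1; a double or triple edge where a_ij * a_ji = 2 or 3), the diagram is a chain of 6 nodes with one extra node attached to the third node from one end (E_7). One simple-root ordering that puts it in standard form is (alpha_2, alpha_1, alpha_7, alpha_4, alpha_5, alpha_6, alpha_3). So the algebra is type E_7.

E_7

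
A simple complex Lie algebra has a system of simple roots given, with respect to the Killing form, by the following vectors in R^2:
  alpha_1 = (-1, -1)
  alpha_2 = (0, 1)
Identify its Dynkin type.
Compute the Cartan integers a_ij = 2(alpha_i, alpha_j)/(alpha_j, alpha_j); the resulting 2x2 Cartan matrix is
[[2, -2], [-1, 2]].
The roots have two lengths (squared-length ratio 2:1); the short ones are alpha_{2}. The associated Dynkin diagram is a chain of 2 nodes with a double edge at one end; the terminal node there is the unique short simple root (B_2), so the type is B_2 (the algebra so(5)).

B2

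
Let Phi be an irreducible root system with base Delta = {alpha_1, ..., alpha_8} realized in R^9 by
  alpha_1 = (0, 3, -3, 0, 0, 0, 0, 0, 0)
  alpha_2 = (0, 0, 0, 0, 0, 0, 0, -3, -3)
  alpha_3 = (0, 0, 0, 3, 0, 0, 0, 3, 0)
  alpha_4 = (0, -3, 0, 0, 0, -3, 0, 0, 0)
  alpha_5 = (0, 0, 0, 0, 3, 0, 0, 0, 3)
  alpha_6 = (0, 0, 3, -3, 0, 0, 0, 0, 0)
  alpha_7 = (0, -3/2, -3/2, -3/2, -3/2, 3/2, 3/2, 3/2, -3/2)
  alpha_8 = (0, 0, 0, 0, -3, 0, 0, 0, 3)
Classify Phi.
Compute the Cartan integers a_ij = 2(alpha_i, alpha_j)/(alpha_j, alpha_j); the resulting 8x8 Cartan matrix is
[[2, 0, 0, -1, 0, -1, 0, 0], [0, 2, -1, 0, -1, 0, 0, -1], [0, -1, 2, 0, 0, -1, 0, 0], [-1, 0, 0, 2, 0, 0, 0, 0], [0, -1, 0, 0, 2, 0, -1, 0], [-1, 0, -1, 0, 0, 2, 0, 0], [0, 0, 0, 0, -1, 0, 2, 0], [0, -1, 0, 0, 0, 0, 0, 2]].
All simple roots have the same length, so the diagram is simply laced. The associated Dynkin diagram is a chain of 7 nodes with one extra node attached to the third node from one end (E_8), so the type is E_8.

type E_8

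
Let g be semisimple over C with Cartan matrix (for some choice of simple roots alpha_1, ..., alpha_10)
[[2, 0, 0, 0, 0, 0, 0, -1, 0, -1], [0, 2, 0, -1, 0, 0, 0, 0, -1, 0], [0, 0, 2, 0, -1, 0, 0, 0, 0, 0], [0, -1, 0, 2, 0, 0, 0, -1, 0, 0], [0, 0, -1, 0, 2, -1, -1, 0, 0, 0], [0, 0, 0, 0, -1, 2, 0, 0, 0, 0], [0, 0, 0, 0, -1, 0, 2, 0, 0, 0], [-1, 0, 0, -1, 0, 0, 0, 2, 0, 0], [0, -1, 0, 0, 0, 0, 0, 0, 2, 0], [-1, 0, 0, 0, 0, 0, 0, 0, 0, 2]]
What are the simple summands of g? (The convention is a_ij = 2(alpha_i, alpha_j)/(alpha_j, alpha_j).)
A6 + D4

The diagram associated to this matrix has two connected components: the simple roots {alpha_1, alpha_2, alpha_4, alpha_8, alpha_9, alpha_10} form a chain of 6 nodes with single edges (A_6), and {alpha_3, alpha_5, alpha_6, alpha_7} form a chain of 2 nodes with a fork of two nodes at one end (D_4). A semisimple Lie algebra decomposes uniquely as the direct sum of simple ideals, one per connected component of its Dynkin diagram, so g ≅ A_6 ⊕ D_4 (dimension 48 + 28 = 76).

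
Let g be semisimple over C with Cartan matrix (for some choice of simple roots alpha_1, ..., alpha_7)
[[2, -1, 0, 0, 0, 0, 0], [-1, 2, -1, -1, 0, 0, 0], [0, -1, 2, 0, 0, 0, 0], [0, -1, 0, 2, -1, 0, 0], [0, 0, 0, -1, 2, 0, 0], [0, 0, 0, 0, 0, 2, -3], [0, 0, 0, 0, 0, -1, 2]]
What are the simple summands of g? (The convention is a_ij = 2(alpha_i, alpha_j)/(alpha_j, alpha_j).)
The diagram associated to this matrix has two connected components: the simple roots {alpha_1, alpha_2, alpha_3, alpha_4, alpha_5} form a chain of 3 nodes with a fork of two nodes at one end (D_5), and {alpha_6, alpha_7} form two nodes joined by a triple edge (G_2). A semisimple Lie algebra decomposes uniquely as the direct sum of simple ideals, one per connected component of its Dynkin diagram, so g ≅ D_5 ⊕ G_2 (dimension 45 + 14 = 59).

type D_5 + type G_2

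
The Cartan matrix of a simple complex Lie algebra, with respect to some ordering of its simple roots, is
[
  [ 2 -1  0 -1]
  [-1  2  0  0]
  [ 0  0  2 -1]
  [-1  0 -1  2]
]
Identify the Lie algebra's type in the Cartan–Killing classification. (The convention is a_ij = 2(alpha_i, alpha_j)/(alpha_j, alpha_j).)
A_4 (sl(5))

The matrix has rank 4 with 2's on the diagonal. Reading the off-diagonal entries as Dynkin edges (a single edge where a_ij = a_ji = -1; a double or triple edge where a_ij * a_ji = 2 or 3), the diagram is a chain of 4 nodes with single edges (A_4). One simple-root ordering that puts it in standard form is (alpha_3, alpha_4, alpha_1, alpha_2). So the algebra is type A_4, i.e. sl(5).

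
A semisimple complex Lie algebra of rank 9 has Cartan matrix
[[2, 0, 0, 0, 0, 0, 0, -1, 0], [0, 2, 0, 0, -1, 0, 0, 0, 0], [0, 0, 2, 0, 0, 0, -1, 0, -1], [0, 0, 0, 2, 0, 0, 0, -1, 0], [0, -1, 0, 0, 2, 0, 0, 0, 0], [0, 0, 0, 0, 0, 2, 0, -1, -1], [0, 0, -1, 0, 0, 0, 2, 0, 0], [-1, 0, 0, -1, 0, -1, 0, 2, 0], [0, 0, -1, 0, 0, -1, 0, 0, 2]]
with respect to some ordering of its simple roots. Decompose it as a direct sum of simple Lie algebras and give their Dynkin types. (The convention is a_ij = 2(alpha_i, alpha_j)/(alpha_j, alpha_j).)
type A_2 + type D_7

The diagram associated to this matrix has two connected components: the simple roots {alpha_2, alpha_5} form a chain of 2 nodes with single edges (A_2), and {alpha_1, alpha_3, alpha_4, alpha_6, alpha_7, alpha_8, alpha_9} form a chain of 5 nodes with a fork of two nodes at one end (D_7). A semisimple Lie algebra decomposes uniquely as the direct sum of simple ideals, one per connected component of its Dynkin diagram, so g ≅ A_2 ⊕ D_7 (dimension 8 + 91 = 99).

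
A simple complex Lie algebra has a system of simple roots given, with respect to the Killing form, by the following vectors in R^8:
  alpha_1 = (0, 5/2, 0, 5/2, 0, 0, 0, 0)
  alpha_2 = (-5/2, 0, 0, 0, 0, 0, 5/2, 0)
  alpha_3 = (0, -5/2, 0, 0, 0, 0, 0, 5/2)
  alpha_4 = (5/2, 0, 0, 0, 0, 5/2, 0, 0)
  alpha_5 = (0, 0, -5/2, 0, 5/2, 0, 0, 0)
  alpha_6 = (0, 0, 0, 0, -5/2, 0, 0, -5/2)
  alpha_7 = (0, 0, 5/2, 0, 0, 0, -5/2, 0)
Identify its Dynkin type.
Compute the Cartan integers a_ij = 2(alpha_i, alpha_j)/(alpha_j, alpha_j); the resulting 7x7 Cartan matrix is
[[2, 0, -1, 0, 0, 0, 0], [0, 2, 0, -1, 0, 0, -1], [-1, 0, 2, 0, 0, -1, 0], [0, -1, 0, 2, 0, 0, 0], [0, 0, 0, 0, 2, -1, -1], [0, 0, -1, 0, -1, 2, 0], [0, -1, 0, 0, -1, 0, 2]].
All simple roots have the same length, so the diagram is simply laced. The associated Dynkin diagram is a chain of 7 nodes with single edges (A_7), so the type is A_7 (the algebra sl(8)).

A7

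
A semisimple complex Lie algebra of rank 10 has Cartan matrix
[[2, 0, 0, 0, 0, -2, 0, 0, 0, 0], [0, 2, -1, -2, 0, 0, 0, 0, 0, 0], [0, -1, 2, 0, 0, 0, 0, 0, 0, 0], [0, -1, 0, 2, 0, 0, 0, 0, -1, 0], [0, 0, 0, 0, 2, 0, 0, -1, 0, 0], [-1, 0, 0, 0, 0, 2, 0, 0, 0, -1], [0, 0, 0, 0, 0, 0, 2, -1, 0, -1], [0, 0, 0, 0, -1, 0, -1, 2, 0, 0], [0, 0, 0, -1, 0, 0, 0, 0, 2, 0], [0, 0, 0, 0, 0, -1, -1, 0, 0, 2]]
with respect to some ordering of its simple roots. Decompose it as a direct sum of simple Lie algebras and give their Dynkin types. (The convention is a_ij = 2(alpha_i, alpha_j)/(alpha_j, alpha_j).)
C6 ⊕ F4

The diagram associated to this matrix has two connected components: the simple roots {alpha_1, alpha_5, alpha_6, alpha_7, alpha_8, alpha_10} form a chain of 6 nodes with a double edge at one end; the terminal node there is the unique long simple root (C_6), and {alpha_2, alpha_3, alpha_4, alpha_9} form a chain of 4 nodes with a double edge between the middle two (F_4). A semisimple Lie algebra decomposes uniquely as the direct sum of simple ideals, one per connected component of its Dynkin diagram, so g ≅ C_6 ⊕ F_4 (dimension 78 + 52 = 130).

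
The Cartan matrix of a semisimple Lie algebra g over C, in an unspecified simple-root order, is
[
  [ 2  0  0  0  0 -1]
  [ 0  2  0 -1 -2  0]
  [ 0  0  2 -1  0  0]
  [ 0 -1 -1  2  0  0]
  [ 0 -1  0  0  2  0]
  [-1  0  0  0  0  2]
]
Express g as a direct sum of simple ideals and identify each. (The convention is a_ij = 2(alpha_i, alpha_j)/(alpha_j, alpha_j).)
A_2 ⊕ B_4

The diagram associated to this matrix has two connected components: the simple roots {alpha_1, alpha_6} form a chain of 2 nodes with single edges (A_2), and {alpha_2, alpha_3, alpha_4, alpha_5} form a chain of 4 nodes with a double edge at one end; the terminal node there is the unique short simple root (B_4). A semisimple Lie algebra decomposes uniquely as the direct sum of simple ideals, one per connected component of its Dynkin diagram, so g ≅ A_2 ⊕ B_4 (dimension 8 + 36 = 44).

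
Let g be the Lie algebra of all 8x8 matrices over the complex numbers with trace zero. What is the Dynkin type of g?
A_7

This is sl(8), which has dimension 8^2 - 1 = 63 and rank 8 - 1 = 7 (a Cartan subalgebra is the diagonal traceless matrices). In the classification of classical Lie algebras, the special linear algebra sl(n+1) has type A_n; here n = 7, so the Dynkin diagram is a chain of 7 nodes with single edges (A_7). Hence the type is A_7.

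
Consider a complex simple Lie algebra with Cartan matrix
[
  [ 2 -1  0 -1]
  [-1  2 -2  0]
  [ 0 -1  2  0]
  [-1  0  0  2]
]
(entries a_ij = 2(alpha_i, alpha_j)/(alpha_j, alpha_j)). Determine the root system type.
The matrix has rank 4 with 2's on the diagonal. Reading the off-diagonal entries as Dynkin edges (a single edge where a_ij = a_ji = -1; a double or triple edge where a_ij * a_ji = 2 or 3), the diagram is a chain of 4 nodes with a double edge at one end; the terminal node there is the unique short simple root (B_4). One simple-root ordering that puts it in standard form is (alpha_4, alpha_1, alpha_2, alpha_3). So the algebra is type B_4, i.e. so(9).

B4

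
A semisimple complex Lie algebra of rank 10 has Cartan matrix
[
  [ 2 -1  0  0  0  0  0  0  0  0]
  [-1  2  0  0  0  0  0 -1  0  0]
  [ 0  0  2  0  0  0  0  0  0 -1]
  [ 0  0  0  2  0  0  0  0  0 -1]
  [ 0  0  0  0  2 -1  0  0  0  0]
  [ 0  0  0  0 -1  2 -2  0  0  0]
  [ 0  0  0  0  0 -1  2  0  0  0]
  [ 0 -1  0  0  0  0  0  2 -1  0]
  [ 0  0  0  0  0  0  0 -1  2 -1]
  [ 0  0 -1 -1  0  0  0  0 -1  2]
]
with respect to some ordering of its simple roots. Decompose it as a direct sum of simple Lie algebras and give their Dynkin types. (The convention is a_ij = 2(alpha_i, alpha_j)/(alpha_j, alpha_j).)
The diagram associated to this matrix has two connected components: the simple roots {alpha_5, alpha_6, alpha_7} form a chain of 3 nodes with a double edge at one end; the terminal node there is the unique short simple root (B_3), and {alpha_1, alpha_2, alpha_3, alpha_4, alpha_8, alpha_9, alpha_10} form a chain of 5 nodes with a fork of two nodes at one end (D_7). A semisimple Lie algebra decomposes uniquely as the direct sum of simple ideals, one per connected component of its Dynkin diagram, so g ≅ B_3 ⊕ D_7 (dimension 21 + 91 = 112).

B3 ⊕ D7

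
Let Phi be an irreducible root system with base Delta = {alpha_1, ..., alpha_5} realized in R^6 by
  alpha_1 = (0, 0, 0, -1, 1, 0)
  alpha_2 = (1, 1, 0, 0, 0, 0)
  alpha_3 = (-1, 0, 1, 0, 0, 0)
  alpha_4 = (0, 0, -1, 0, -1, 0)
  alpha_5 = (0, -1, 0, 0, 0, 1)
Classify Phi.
A5

Compute the Cartan integers a_ij = 2(alpha_i, alpha_j)/(alpha_j, alpha_j); the resulting 5x5 Cartan matrix is
[[2, 0, 0, -1, 0], [0, 2, -1, 0, -1], [0, -1, 2, -1, 0], [-1, 0, -1, 2, 0], [0, -1, 0, 0, 2]].
All simple roots have the same length, so the diagram is simply laced. The associated Dynkin diagram is a chain of 5 nodes with single edges (A_5), so the type is A_5 (the algebra sl(6)).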